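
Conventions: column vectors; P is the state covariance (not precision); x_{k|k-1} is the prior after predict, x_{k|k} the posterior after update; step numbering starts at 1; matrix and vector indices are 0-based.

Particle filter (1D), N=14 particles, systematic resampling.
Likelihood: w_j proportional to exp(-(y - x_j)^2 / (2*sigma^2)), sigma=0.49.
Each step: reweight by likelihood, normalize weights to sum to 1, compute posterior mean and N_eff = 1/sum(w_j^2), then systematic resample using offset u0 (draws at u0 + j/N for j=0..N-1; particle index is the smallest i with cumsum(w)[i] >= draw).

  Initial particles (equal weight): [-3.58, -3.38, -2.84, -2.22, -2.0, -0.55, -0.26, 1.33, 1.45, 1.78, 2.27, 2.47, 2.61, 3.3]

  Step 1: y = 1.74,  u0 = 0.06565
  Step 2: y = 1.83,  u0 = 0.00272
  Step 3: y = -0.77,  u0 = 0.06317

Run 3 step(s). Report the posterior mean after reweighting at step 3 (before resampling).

post_mean = 1.3905

step 1: w=[0.0000, 0.0000, 0.0000, 0.0000, 0.0000, 0.0000, 0.0001, 0.1935, 0.2305, 0.2738, 0.1530, 0.0905, 0.0568, 0.0017]  mean=1.8039  Neff=4.9902  idx=[7, 7, 8, 8, 8, 8, 9, 9, 9, 10, 10, 11, 11, 12]
step 2: w=[0.0619, 0.0619, 0.0771, 0.0771, 0.0771, 0.0771, 0.1036, 0.1036, 0.1036, 0.0696, 0.0696, 0.0444, 0.0444, 0.0293]  mean=1.7763  Neff=12.8067  idx=[0, 1, 2, 3, 4, 5, 5, 6, 7, 8, 8, 9, 10, 12]
step 3: w=[0.2667, 0.2667, 0.0906, 0.0906, 0.0906, 0.0906, 0.0906, 0.0034, 0.0034, 0.0034, 0.0034, 0.0000, 0.0000, 0.0000]  mean=1.3905  Neff=5.4554  idx=[0, 0, 0, 1, 1, 1, 1, 2, 3, 3, 4, 5, 6, 8]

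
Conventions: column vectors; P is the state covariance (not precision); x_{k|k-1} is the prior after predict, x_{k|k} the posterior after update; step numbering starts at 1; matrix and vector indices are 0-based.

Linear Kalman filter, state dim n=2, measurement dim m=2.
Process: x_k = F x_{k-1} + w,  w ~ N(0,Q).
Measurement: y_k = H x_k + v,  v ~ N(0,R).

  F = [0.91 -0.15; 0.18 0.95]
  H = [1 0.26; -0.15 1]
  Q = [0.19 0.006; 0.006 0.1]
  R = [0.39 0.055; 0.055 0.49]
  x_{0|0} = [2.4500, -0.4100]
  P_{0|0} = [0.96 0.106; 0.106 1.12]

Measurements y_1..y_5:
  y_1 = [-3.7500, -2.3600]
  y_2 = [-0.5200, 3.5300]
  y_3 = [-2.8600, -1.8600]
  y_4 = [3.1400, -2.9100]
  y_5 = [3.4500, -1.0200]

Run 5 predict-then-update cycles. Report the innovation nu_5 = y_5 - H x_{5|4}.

step 1: x^-=[2.2910, 0.0515]  P^-=[0.9812 0.0924; 0.0924 1.1782]  S=[1.4989 0.3030; 0.3030 1.6625]  K=[0.7032 -0.1611; 0.1292 0.6768]  nu=[-6.0544, -2.0678]  x^+=[-1.6334, -2.1304]  P^+=[0.2655 -0.0004; -0.0004 0.3387]
step 2: x^-=[-1.1668, -2.3179]  P^-=[0.4176 0.0009; 0.0009 0.4141]  S=[0.8360 0.1009; 0.1009 0.9132]  K=[0.5148 -0.1245; 0.0761 0.4449]  nu=[1.2495, 5.6729]  x^+=[-1.2299, 0.3011]  P^+=[0.1948 -0.0035; -0.0035 0.2217]
step 3: x^-=[-1.1643, 0.0646]  P^-=[0.3573 0.0034; 0.0034 0.3052]  S=[0.7697 0.0840; 0.0840 0.8022]  K=[0.4776 -0.1126; 0.0668 0.3728]  nu=[-1.7125, -2.0993]  x^+=[-1.7459, -0.8324]  P^+=[0.1806 -0.0018; -0.0018 0.1861]
step 4: x^-=[-1.4639, -1.1051]  P^-=[0.3442 0.0075; 0.0075 0.2732]  S=[0.7566 0.0816; 0.0816 0.7686]  K=[0.4691 -0.1072; 0.0664 0.3469]  nu=[4.8912, -2.0245]  x^+=[1.0475, -1.4824]  P^+=[0.1771 -0.0002; -0.0002 0.1736]
step 5: x^-=[1.1756, -1.2198]  P^-=[0.3406 0.0101; 0.0101 0.2623]  S=[0.7536 0.0819; 0.0819 0.7570]  K=[0.4668 -0.1046; 0.0673 0.3373]  nu=[2.5915, 0.3761]  x^+=[2.3460, -0.9184]  P^+=[0.1761 0.0008; 0.0008 0.1691]

innov = [2.5915, 0.3761]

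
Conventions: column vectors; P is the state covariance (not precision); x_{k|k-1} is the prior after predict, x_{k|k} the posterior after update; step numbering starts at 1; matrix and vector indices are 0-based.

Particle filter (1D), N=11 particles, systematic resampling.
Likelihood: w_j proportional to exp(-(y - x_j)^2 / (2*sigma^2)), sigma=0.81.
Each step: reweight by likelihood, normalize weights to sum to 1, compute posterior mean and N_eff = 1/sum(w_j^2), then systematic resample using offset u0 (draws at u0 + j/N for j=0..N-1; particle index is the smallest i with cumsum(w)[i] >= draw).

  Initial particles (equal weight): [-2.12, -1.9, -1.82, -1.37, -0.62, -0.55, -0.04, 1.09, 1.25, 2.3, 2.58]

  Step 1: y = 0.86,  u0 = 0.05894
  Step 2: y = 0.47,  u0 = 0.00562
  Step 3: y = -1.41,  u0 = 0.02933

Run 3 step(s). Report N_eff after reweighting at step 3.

N_eff = 3.4457

step 1: w=[0.0004, 0.0010, 0.0013, 0.0072, 0.0600, 0.0700, 0.1718, 0.3058, 0.2836, 0.0656, 0.0334]  mean=0.8274  Neff=4.5992  idx=[4, 6, 6, 7, 7, 7, 7, 8, 8, 8, 10]
step 2: w=[0.0582, 0.1180, 0.1180, 0.1074, 0.1074, 0.1074, 0.1074, 0.0905, 0.0905, 0.0905, 0.0048]  mean=0.7744  Neff=9.8096  idx=[0, 1, 2, 2, 3, 4, 5, 6, 7, 8, 9]
step 3: w=[0.4481, 0.1725, 0.1725, 0.1725, 0.0062, 0.0062, 0.0062, 0.0062, 0.0033, 0.0033, 0.0033]  mean=-0.2594  Neff=3.4457  idx=[0, 0, 0, 0, 0, 1, 1, 2, 2, 3, 3]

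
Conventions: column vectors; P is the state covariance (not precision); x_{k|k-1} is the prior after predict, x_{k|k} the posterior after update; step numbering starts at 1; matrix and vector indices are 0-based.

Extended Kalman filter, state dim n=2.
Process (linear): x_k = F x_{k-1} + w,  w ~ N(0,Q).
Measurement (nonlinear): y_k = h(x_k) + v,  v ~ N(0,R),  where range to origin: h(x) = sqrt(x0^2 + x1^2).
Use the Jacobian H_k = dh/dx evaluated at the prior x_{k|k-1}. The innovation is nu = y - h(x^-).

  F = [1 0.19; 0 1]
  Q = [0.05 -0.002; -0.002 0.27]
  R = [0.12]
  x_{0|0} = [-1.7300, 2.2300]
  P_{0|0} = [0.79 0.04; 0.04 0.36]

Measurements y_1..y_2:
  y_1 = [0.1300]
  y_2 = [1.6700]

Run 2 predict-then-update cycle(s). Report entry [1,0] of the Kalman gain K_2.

step 1: x^-=[-1.3063, 2.2300]  P^-=[0.8682 0.1064; 0.1064 0.6300]  H_jac=[-0.5054 0.8629]  S=[0.7180]  K=[-0.4833; 0.6822]  nu=[-2.4544]  x^+=[-0.1201, 0.5557]  P^+=[0.7005 0.3431; 0.3431 0.2959]
step 2: x^-=[-0.0145, 0.5557]  P^-=[0.8916 0.3973; 0.3973 0.5659]  H_jac=[-0.0261 0.9997]  S=[0.6653]  K=[0.5620; 0.8346]  nu=[1.1141]  x^+=[0.6116, 1.4855]  P^+=[0.6814 0.0853; 0.0853 0.1024]

K[1,0] = 0.8346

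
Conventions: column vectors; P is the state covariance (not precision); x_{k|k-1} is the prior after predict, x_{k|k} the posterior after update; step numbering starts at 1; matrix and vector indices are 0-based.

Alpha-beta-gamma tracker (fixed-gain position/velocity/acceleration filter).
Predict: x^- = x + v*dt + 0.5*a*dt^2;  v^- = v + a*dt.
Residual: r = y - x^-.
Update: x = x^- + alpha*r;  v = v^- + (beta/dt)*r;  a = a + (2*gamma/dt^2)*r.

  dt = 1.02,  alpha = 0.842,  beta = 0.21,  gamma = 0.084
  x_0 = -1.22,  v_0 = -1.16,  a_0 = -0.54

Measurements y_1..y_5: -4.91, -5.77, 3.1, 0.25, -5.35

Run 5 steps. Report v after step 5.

v_post = 0.1620

step 1: x_pred=-2.6841  r=-2.2259  x^+=-4.5583  v^+=-2.1691  a^+=-0.8994
step 2: x_pred=-7.2386  r=1.4686  x^+=-6.0020  v^+=-2.7841  a^+=-0.6623
step 3: x_pred=-9.1864  r=12.2864  x^+=1.1588  v^+=-0.9301  a^+=1.3217
step 4: x_pred=0.8976  r=-0.6476  x^+=0.3523  v^+=0.2847  a^+=1.2171
step 5: x_pred=1.2758  r=-6.6258  x^+=-4.3031  v^+=0.1620  a^+=0.1472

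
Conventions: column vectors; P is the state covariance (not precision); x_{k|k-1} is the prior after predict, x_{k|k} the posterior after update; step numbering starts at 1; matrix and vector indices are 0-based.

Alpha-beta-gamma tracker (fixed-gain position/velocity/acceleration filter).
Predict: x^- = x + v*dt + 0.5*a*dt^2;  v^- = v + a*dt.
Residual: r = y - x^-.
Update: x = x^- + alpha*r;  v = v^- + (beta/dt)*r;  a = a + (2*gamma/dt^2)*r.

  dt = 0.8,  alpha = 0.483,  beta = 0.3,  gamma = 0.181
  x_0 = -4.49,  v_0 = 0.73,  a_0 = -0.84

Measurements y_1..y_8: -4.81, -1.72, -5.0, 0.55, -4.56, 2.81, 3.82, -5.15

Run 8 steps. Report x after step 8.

step 1: x_pred=-4.1748  r=-0.6352  x^+=-4.4816  v^+=-0.1802  a^+=-1.1993
step 2: x_pred=-5.0095  r=3.2895  x^+=-3.4207  v^+=0.0939  a^+=0.6614
step 3: x_pred=-3.1339  r=-1.8661  x^+=-4.0352  v^+=-0.0768  a^+=-0.3942
step 4: x_pred=-4.2228  r=4.7728  x^+=-1.9175  v^+=1.3977  a^+=2.3054
step 5: x_pred=-0.0616  r=-4.4984  x^+=-2.2343  v^+=1.5552  a^+=-0.2390
step 6: x_pred=-1.0667  r=3.8767  x^+=0.8058  v^+=2.8177  a^+=1.9538
step 7: x_pred=3.6852  r=0.1348  x^+=3.7503  v^+=4.4313  a^+=2.0301
step 8: x_pred=7.9450  r=-13.0950  x^+=1.6201  v^+=1.1448  a^+=-5.3768

x_post = 1.6201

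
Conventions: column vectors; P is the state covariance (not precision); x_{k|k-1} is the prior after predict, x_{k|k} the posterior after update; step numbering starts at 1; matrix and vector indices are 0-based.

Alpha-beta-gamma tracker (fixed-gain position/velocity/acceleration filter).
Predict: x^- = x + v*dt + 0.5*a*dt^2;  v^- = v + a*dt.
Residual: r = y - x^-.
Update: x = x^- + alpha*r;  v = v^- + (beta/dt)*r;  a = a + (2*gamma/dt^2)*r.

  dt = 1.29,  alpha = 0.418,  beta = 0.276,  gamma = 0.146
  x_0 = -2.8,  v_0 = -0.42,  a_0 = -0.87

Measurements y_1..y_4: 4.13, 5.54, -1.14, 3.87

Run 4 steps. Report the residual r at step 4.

step 1: x_pred=-4.0657  r=8.1957  x^+=-0.6399  v^+=0.2112  a^+=0.5681
step 2: x_pred=0.1052  r=5.4348  x^+=2.3770  v^+=2.1068  a^+=1.5217
step 3: x_pred=6.3609  r=-7.5009  x^+=3.2255  v^+=2.4650  a^+=0.2055
step 4: x_pred=6.5764  r=-2.7064  x^+=5.4451  v^+=2.1511  a^+=-0.2694

resid = -2.7064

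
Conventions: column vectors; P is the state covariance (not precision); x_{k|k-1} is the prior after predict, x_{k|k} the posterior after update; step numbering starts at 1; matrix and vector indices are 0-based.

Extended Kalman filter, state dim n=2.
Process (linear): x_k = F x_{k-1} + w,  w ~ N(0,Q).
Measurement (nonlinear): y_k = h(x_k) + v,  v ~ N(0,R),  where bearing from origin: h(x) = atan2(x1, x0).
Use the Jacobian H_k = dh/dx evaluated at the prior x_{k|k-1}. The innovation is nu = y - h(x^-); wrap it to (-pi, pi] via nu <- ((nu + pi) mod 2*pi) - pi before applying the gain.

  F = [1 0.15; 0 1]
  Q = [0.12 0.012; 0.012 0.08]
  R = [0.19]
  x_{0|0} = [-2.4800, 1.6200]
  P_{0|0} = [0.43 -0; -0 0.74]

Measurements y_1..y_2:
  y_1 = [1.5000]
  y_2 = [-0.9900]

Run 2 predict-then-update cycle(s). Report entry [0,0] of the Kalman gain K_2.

step 1: x^-=[-2.2370, 1.6200]  P^-=[0.5666 0.1230; 0.1230 0.8200]  H_jac=[-0.2124 -0.2932]  S=[0.3014]  K=[-0.5189; -0.8845]  nu=[-1.0148]  x^+=[-1.7104, 2.5176]  P^+=[0.4855 -0.0153; -0.0153 0.5842]
step 2: x^-=[-1.3327, 2.5176]  P^-=[0.6140 0.0843; 0.0843 0.6642]  H_jac=[-0.3103 -0.1642]  S=[0.2756]  K=[-0.7414; -0.4907]  nu=[-3.0477]  x^+=[0.9269, 4.0131]  P^+=[0.4625 -0.0160; -0.0160 0.5978]

K[0,0] = -0.7414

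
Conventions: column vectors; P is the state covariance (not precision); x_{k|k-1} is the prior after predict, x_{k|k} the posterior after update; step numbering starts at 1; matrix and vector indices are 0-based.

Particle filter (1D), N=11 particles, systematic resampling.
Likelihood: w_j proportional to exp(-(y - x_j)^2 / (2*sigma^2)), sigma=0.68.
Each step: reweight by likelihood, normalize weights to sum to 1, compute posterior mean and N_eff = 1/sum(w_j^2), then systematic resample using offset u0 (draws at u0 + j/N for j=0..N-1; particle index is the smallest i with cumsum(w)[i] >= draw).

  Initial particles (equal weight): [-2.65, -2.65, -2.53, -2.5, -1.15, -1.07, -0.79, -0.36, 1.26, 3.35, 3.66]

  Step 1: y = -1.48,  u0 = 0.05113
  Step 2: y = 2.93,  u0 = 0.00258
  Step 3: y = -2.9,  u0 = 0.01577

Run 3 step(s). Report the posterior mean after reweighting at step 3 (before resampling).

post_mean = -0.9889

step 1: w=[0.0622, 0.0622, 0.0829, 0.0887, 0.2428, 0.2277, 0.1632, 0.0703, 0.0001, 0.0000, 0.0000]  mean=-1.4378  Neff=6.0666  idx=[0, 2, 3, 4, 4, 4, 5, 5, 6, 6, 7]
step 2: w=[0.0000, 0.0000, 0.0000, 0.0017, 0.0017, 0.0017, 0.0034, 0.0034, 0.0352, 0.0352, 0.9176]  mean=-0.3992  Neff=1.1841  idx=[4, 10, 10, 10, 10, 10, 10, 10, 10, 10, 10]
step 3: w=[0.7961, 0.0204, 0.0204, 0.0204, 0.0204, 0.0204, 0.0204, 0.0204, 0.0204, 0.0204, 0.0204]  mean=-0.9889  Neff=1.5676  idx=[0, 0, 0, 0, 0, 0, 0, 0, 0, 2, 7]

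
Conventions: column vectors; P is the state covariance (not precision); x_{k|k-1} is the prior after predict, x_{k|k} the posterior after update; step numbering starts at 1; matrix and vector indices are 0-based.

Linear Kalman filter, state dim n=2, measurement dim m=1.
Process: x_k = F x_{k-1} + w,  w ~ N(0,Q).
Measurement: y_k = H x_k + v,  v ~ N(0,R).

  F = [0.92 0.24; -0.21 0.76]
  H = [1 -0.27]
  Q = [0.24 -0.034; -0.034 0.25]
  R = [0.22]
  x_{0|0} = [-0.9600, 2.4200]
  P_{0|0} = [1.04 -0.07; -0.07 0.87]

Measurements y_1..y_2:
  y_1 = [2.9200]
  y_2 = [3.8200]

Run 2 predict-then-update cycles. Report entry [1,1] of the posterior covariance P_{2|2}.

P_post[1,1] = 0.6396

step 1: x^-=[-0.3024, 2.0408]  P^-=[1.1395 -0.1217; -0.1217 0.8207]  S=[1.4850]  K=[0.7894; -0.2311]  nu=[3.7734]  x^+=[2.6765, 1.1686]  P^+=[0.2140 0.1493; 0.1493 0.7414]
step 2: x^-=[2.7428, 0.3261]  P^-=[0.5298 0.1568; 0.1568 0.6400]  S=[0.7118]  K=[0.6848; -0.0225]  nu=[1.1652]  x^+=[3.5408, 0.2998]  P^+=[0.1960 0.1677; 0.1677 0.6396]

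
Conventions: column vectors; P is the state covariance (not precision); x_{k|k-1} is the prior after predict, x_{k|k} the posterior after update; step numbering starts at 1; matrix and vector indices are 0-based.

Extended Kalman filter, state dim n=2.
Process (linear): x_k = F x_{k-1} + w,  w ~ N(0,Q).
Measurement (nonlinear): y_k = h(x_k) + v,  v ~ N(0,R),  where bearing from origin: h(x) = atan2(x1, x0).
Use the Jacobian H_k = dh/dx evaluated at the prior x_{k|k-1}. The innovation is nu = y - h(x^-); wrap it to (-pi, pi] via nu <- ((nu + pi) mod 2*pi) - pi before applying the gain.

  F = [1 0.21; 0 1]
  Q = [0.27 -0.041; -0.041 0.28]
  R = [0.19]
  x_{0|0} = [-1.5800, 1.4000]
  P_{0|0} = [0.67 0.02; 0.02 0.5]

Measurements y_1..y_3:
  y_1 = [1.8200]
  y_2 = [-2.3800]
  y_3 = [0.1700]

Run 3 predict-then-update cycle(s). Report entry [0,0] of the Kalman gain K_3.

step 1: x^-=[-1.2860, 1.4000]  P^-=[0.9705 0.0840; 0.0840 0.7800]  H_jac=[-0.3874 -0.3559]  S=[0.4576]  K=[-0.8869; -0.6777]  nu=[-0.4938]  x^+=[-0.8480, 1.7346]  P^+=[0.6105 -0.1911; -0.1911 0.5698]
step 2: x^-=[-0.4838, 1.7346]  P^-=[0.8254 -0.1124; -0.1124 0.8498]  H_jac=[-0.5349 -0.1492]  S=[0.4271]  K=[-0.9944; -0.1561]  nu=[2.0604]  x^+=[-2.5326, 1.4131]  P^+=[0.4030 -0.1787; -0.1787 0.8394]
step 3: x^-=[-2.2359, 1.4131]  P^-=[0.6350 -0.0434; -0.0434 1.1194]  H_jac=[-0.2020 -0.3196]  S=[0.3246]  K=[-0.3524; -1.0750]  nu=[-2.4080]  x^+=[-1.3873, 4.0017]  P^+=[0.5947 -0.1664; -0.1664 0.7442]

K[0,0] = -0.3524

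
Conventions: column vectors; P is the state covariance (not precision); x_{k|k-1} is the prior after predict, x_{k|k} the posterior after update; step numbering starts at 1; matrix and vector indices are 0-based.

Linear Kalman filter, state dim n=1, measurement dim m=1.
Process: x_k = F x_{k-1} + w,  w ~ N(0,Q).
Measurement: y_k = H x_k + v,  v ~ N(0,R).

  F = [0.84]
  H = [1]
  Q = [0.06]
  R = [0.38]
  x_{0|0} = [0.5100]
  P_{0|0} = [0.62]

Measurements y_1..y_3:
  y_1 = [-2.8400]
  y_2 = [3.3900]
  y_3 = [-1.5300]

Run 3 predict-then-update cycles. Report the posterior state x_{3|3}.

step 1: x^-=[0.4284]  P^-=[0.4975]  S=[0.8775]  K=[0.5669]  nu=[-3.2684]  x^+=[-1.4246]  P^+=[0.2154]
step 2: x^-=[-1.1966]  P^-=[0.2120]  S=[0.5920]  K=[0.3581]  nu=[4.5866]  x^+=[0.4459]  P^+=[0.1361]
step 3: x^-=[0.3746]  P^-=[0.1560]  S=[0.5360]  K=[0.2911]  nu=[-1.9046]  x^+=[-0.1798]  P^+=[0.1106]

x_post = [-0.1798]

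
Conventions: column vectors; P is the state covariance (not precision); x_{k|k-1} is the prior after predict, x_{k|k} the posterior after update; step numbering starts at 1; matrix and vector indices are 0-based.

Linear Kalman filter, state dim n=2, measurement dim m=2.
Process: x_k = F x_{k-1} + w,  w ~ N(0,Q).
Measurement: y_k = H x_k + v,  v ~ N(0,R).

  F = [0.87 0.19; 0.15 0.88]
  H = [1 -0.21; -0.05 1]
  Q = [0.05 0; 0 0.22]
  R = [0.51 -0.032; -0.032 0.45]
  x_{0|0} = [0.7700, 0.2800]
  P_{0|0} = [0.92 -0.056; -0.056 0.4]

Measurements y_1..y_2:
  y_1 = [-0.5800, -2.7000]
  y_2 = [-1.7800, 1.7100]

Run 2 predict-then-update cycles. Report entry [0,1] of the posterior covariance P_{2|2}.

P_post[0,1] = 0.0570

step 1: x^-=[0.7231, 0.3619]  P^-=[0.7423 0.1425; 0.1425 0.5357]  S=[1.2161 -0.0376; -0.0376 0.9733]  K=[0.5898 0.1311; 0.0415 0.5447]  nu=[-1.2271, -3.0257]  x^+=[-0.3973, -1.3371]  P^+=[0.3083 0.0555; 0.0555 0.2465]
step 2: x^-=[-0.5997, -1.2362]  P^-=[0.3106 0.1255; 0.1255 0.4325]  S=[0.7869 -0.0115; -0.0115 0.8707]  K=[0.3631 0.1311; 0.0513 0.4902]  nu=[-1.4400, 2.9162]  x^+=[-0.7401, 0.1195]  P^+=[0.1930 0.0570; 0.0570 0.2218]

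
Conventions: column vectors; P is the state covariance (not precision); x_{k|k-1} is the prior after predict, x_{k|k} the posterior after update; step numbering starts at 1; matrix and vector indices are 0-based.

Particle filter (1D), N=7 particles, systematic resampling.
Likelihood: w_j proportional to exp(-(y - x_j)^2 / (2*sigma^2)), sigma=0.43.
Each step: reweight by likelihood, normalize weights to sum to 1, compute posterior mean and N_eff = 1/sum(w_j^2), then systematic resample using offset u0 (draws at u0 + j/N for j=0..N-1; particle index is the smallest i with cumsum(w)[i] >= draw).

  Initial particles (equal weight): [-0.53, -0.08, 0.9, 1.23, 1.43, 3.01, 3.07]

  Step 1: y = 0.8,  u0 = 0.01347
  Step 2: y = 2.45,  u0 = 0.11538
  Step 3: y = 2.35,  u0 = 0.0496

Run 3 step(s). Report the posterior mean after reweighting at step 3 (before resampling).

post_mean = 1.3901

step 1: w=[0.0041, 0.0600, 0.4740, 0.2954, 0.1665, 0.0000, 0.0000]  mean=1.0211  Neff=2.9129  idx=[1, 2, 2, 2, 3, 3, 4]
step 2: w=[0.0000, 0.0150, 0.0150, 0.0150, 0.1782, 0.1782, 0.5985]  mean=1.3348  Neff=2.3677  idx=[4, 5, 5, 6, 6, 6, 6]
step 3: w=[0.0664, 0.0664, 0.0664, 0.2002, 0.2002, 0.2002, 0.2002]  mean=1.3901  Neff=5.7626  idx=[0, 2, 3, 4, 5, 5, 6]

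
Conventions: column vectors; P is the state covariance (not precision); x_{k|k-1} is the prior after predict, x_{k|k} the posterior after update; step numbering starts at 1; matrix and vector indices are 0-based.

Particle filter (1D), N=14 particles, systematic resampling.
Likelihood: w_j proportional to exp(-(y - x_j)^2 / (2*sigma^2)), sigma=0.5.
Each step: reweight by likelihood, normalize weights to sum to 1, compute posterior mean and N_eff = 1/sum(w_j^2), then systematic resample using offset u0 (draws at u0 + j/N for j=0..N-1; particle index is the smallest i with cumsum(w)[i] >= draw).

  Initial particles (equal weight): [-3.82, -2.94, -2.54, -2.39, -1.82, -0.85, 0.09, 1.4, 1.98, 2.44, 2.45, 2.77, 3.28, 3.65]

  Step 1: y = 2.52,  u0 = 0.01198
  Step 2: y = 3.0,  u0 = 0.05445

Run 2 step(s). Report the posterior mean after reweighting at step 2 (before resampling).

post_mean = 2.6387

step 1: w=[0.0000, 0.0000, 0.0000, 0.0000, 0.0000, 0.0000, 0.0000, 0.0209, 0.1434, 0.2537, 0.2544, 0.2267, 0.0809, 0.0200]  mean=2.5218  Neff=4.7981  idx=[7, 8, 8, 9, 9, 9, 10, 10, 10, 10, 11, 11, 11, 12]
step 2: w=[0.0008, 0.0164, 0.0164, 0.0703, 0.0703, 0.0703, 0.0719, 0.0719, 0.0719, 0.0719, 0.1184, 0.1184, 0.1184, 0.1125]  mean=2.6387  Neff=11.0143  idx=[3, 4, 5, 6, 7, 8, 9, 10, 10, 11, 11, 12, 13, 13]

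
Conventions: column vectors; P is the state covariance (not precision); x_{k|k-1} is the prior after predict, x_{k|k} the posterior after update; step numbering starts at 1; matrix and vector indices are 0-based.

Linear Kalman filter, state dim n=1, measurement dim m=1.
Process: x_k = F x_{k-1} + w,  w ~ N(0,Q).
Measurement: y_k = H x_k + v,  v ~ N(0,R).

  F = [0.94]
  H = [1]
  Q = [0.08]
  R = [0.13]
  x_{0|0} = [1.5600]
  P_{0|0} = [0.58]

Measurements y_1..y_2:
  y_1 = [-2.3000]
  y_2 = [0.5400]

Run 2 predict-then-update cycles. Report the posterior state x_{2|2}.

step 1: x^-=[1.4664]  P^-=[0.5925]  S=[0.7225]  K=[0.8201]  nu=[-3.7664]  x^+=[-1.6223]  P^+=[0.1066]
step 2: x^-=[-1.5250]  P^-=[0.1742]  S=[0.3042]  K=[0.5726]  nu=[2.0650]  x^+=[-0.3425]  P^+=[0.0744]

x_post = [-0.3425]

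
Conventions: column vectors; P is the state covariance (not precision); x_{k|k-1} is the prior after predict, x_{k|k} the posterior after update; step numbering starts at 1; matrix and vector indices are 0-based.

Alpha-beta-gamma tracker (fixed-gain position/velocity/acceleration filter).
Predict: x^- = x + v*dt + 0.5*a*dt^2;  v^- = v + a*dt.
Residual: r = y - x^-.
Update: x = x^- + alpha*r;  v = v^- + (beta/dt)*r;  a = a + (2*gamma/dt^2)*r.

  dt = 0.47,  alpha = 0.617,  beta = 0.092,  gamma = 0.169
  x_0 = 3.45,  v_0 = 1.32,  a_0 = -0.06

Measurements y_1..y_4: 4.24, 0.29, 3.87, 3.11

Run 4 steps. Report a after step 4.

a_post = -0.8550

step 1: x_pred=4.0638  r=0.1762  x^+=4.1725  v^+=1.3263  a^+=0.2096
step 2: x_pred=4.8190  r=-4.5290  x^+=2.0246  v^+=0.5383  a^+=-6.7202
step 3: x_pred=1.5354  r=2.3346  x^+=2.9758  v^+=-2.1632  a^+=-3.1480
step 4: x_pred=1.6114  r=1.4986  x^+=2.5360  v^+=-3.3494  a^+=-0.8550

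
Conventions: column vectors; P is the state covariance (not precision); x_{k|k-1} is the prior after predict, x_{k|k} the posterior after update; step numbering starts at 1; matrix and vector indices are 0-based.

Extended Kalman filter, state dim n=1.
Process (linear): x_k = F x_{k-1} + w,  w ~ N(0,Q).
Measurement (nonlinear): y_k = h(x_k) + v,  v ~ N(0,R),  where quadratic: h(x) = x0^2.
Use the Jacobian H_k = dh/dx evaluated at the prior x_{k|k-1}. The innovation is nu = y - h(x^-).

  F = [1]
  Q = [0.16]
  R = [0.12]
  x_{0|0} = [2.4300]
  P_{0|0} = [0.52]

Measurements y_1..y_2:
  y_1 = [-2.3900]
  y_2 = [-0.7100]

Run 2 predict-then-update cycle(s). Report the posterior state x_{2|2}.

x_post = [0.0992]

step 1: x^-=[2.4300]  P^-=[0.6800]  H_jac=[4.8600]  S=[16.1813]  K=[0.2042]  nu=[-8.2949]  x^+=[0.7359]  P^+=[0.0050]
step 2: x^-=[0.7359]  P^-=[0.1650]  H_jac=[1.4718]  S=[0.4775]  K=[0.5087]  nu=[-1.2515]  x^+=[0.0992]  P^+=[0.0415]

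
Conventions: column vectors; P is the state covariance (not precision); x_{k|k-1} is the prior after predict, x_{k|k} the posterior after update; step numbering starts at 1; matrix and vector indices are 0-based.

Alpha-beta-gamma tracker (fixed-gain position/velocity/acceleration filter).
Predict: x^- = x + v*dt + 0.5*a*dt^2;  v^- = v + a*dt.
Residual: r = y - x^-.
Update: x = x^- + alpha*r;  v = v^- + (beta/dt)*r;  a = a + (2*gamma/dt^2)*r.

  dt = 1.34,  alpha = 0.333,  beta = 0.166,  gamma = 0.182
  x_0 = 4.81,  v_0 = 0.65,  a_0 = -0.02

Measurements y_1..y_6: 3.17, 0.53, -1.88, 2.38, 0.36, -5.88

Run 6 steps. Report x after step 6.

step 1: x_pred=5.6630  r=-2.4930  x^+=4.8329  v^+=0.3144  a^+=-0.5254
step 2: x_pred=4.7824  r=-4.2524  x^+=3.3664  v^+=-0.9164  a^+=-1.3874
step 3: x_pred=0.8927  r=-2.7727  x^+=-0.0306  v^+=-3.1191  a^+=-1.9495
step 4: x_pred=-5.9604  r=8.3404  x^+=-3.1831  v^+=-4.6982  a^+=-0.2587
step 5: x_pred=-9.7109  r=10.0709  x^+=-6.3573  v^+=-3.7973  a^+=1.7828
step 6: x_pred=-9.8451  r=3.9651  x^+=-8.5247  v^+=-0.9171  a^+=2.5866

x_post = -8.5247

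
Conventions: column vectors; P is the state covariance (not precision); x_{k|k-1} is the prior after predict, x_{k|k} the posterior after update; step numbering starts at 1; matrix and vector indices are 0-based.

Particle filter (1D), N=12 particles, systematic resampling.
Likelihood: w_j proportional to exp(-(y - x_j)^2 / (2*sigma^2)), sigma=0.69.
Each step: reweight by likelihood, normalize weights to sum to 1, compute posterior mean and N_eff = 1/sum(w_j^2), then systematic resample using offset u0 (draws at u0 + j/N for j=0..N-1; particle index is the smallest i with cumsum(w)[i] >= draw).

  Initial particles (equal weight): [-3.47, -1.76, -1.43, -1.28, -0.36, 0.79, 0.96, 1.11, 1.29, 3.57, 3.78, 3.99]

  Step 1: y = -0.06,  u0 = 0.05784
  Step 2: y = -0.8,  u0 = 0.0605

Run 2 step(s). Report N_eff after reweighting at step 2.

N_eff = 6.5943

step 1: w=[0.0000, 0.0193, 0.0558, 0.0840, 0.3646, 0.1877, 0.1344, 0.0952, 0.0591, 0.0000, 0.0000, 0.0000]  mean=0.1067  Neff=4.7776  idx=[2, 3, 4, 4, 4, 4, 5, 5, 6, 6, 7, 8]
step 2: w=[0.1329, 0.1583, 0.1646, 0.1646, 0.1646, 0.1646, 0.0142, 0.0142, 0.0078, 0.0078, 0.0044, 0.0021]  mean=-0.5849  Neff=6.5943  idx=[0, 1, 1, 2, 2, 3, 3, 4, 4, 5, 5, 7]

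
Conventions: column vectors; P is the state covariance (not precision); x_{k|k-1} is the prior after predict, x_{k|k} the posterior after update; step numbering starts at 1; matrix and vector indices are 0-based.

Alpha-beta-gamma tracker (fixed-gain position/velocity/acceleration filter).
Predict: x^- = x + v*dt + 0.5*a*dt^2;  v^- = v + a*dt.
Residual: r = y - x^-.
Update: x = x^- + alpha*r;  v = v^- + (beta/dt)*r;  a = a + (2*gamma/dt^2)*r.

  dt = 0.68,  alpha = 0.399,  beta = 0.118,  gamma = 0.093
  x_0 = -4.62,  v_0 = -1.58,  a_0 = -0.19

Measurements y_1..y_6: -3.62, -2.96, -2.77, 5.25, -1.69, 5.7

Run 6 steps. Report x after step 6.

step 1: x_pred=-5.7383  r=2.1183  x^+=-4.8931  v^+=-1.3416  a^+=0.6621
step 2: x_pred=-5.6523  r=2.6923  x^+=-4.5781  v^+=-0.4242  a^+=1.7451
step 3: x_pred=-4.4631  r=1.6931  x^+=-3.7875  v^+=1.0563  a^+=2.4261
step 4: x_pred=-2.5084  r=7.7584  x^+=0.5872  v^+=4.0523  a^+=5.5469
step 5: x_pred=4.6253  r=-6.3153  x^+=2.1055  v^+=6.7284  a^+=3.0066
step 6: x_pred=7.3759  r=-1.6759  x^+=6.7072  v^+=8.4820  a^+=2.3325

x_post = 6.7072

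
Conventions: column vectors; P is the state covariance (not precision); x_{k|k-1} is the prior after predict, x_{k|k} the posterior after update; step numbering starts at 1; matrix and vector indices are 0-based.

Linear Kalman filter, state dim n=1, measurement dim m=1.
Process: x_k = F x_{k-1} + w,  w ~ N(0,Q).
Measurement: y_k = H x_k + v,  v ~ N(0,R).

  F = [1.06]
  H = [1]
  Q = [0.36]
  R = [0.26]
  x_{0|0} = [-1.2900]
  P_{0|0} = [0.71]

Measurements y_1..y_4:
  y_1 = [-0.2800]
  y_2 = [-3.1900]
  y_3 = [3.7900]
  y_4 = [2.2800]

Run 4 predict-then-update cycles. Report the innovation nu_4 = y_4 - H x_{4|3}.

step 1: x^-=[-1.3674]  P^-=[1.1578]  S=[1.4178]  K=[0.8166]  nu=[1.0874]  x^+=[-0.4794]  P^+=[0.2123]
step 2: x^-=[-0.5082]  P^-=[0.5986]  S=[0.8586]  K=[0.6972]  nu=[-2.6818]  x^+=[-2.3779]  P^+=[0.1813]
step 3: x^-=[-2.5205]  P^-=[0.5637]  S=[0.8237]  K=[0.6843]  nu=[6.3105]  x^+=[1.7980]  P^+=[0.1779]
step 4: x^-=[1.9059]  P^-=[0.5599]  S=[0.8199]  K=[0.6829]  nu=[0.3741]  x^+=[2.1614]  P^+=[0.1776]

innov = [0.3741]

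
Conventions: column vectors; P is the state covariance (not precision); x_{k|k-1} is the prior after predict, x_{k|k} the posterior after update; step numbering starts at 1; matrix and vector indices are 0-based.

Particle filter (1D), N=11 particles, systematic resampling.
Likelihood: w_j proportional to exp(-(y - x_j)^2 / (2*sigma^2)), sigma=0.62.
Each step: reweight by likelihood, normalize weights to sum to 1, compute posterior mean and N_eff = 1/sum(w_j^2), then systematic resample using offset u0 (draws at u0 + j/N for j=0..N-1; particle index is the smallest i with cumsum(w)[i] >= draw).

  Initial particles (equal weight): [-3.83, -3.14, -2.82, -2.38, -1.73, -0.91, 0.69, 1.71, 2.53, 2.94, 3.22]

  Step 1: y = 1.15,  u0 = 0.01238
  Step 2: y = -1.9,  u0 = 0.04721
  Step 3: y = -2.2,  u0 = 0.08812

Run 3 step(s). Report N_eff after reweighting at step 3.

N_eff = 11.0000

step 1: w=[0.0000, 0.0000, 0.0000, 0.0000, 0.0000, 0.0026, 0.4958, 0.4342, 0.0548, 0.0101, 0.0025]  mean=1.2586  Neff=2.2861  idx=[6, 6, 6, 6, 6, 6, 7, 7, 7, 7, 7]
step 2: w=[0.1666, 0.1666, 0.1666, 0.1666, 0.1666, 0.1666, 0.0000, 0.0000, 0.0000, 0.0000, 0.0000]  mean=0.6902  Neff=6.0027  idx=[0, 0, 1, 1, 2, 3, 3, 4, 4, 5, 5]
step 3: w=[0.0909, 0.0909, 0.0909, 0.0909, 0.0909, 0.0909, 0.0909, 0.0909, 0.0909, 0.0909, 0.0909]  mean=0.6900  Neff=11.0000  idx=[0, 1, 2, 3, 4, 5, 6, 7, 8, 9, 10]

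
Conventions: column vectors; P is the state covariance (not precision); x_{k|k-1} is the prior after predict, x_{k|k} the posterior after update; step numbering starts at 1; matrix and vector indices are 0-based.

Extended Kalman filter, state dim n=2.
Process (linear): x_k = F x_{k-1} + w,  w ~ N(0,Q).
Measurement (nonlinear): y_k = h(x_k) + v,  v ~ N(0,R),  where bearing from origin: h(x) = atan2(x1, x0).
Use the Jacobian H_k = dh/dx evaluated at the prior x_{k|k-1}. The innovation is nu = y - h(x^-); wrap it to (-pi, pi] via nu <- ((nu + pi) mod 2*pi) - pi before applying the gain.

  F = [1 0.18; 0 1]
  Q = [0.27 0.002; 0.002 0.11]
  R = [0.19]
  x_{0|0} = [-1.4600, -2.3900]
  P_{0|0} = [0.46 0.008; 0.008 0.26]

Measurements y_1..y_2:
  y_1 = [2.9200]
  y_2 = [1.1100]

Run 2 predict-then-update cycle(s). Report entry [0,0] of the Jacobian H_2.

H_jac[0,0] = 0.1514

step 1: x^-=[-1.8902, -2.3900]  P^-=[0.7413 0.0568; 0.0568 0.3700]  H_jac=[0.2574 -0.2036]  S=[0.2485]  K=[0.7213; -0.2443]  nu=[-1.1232]  x^+=[-2.7004, -2.1156]  P^+=[0.6120 0.1006; 0.1006 0.3552]
step 2: x^-=[-3.0812, -2.1156]  P^-=[0.9297 0.1665; 0.1665 0.4652]  H_jac=[0.1514 -0.2206]  S=[0.2228]  K=[0.4670; -0.3473]  nu=[-2.6333]  x^+=[-4.3111, -1.2012]  P^+=[0.8811 0.2027; 0.2027 0.4383]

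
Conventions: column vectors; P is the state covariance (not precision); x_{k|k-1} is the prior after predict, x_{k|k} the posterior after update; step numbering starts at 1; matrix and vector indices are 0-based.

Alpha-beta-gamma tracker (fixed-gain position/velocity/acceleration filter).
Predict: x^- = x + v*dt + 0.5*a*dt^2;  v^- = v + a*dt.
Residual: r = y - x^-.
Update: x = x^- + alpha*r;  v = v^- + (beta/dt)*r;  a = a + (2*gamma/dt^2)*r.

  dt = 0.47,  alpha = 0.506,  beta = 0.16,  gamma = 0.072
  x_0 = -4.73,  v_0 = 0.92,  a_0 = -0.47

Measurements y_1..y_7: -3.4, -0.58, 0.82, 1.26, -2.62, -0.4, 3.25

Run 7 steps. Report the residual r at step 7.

resid = 1.9153

step 1: x_pred=-4.3495  r=0.9495  x^+=-3.8691  v^+=1.0223  a^+=0.1490
step 2: x_pred=-3.3721  r=2.7921  x^+=-1.9593  v^+=2.0429  a^+=1.9691
step 3: x_pred=-0.7817  r=1.6017  x^+=0.0288  v^+=3.5136  a^+=3.0132
step 4: x_pred=2.0130  r=-0.7530  x^+=1.6320  v^+=4.6734  a^+=2.5223
step 5: x_pred=4.1071  r=-6.7271  x^+=0.7032  v^+=3.5689  a^+=-1.8629
step 6: x_pred=2.1748  r=-2.5748  x^+=0.8719  v^+=1.8168  a^+=-3.5413
step 7: x_pred=1.3347  r=1.9153  x^+=2.3038  v^+=0.8044  a^+=-2.2928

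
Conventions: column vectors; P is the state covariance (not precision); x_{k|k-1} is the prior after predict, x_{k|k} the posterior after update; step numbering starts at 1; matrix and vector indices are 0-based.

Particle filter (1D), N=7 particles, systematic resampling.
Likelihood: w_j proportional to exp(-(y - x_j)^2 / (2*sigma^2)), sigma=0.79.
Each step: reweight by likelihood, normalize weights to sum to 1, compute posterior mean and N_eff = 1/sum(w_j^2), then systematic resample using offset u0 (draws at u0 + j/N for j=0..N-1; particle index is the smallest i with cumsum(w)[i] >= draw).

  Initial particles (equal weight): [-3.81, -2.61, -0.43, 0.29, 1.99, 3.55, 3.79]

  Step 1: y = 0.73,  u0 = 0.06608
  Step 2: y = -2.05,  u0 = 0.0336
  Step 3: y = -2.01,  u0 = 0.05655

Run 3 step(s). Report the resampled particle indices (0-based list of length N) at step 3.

resampled_idx = [0, 1, 2, 2, 3, 4, 5]

step 1: w=[0.0000, 0.0001, 0.2300, 0.5789, 0.1895, 0.0012, 0.0004]  mean=0.4513  Neff=2.3590  idx=[2, 2, 3, 3, 3, 3, 4]
step 2: w=[0.4154, 0.4154, 0.0423, 0.0423, 0.0423, 0.0423, 0.0000]  mean=-0.3081  Neff=2.8389  idx=[0, 0, 0, 1, 1, 1, 3]
step 3: w=[0.1638, 0.1638, 0.1638, 0.1638, 0.1638, 0.1638, 0.0175]  mean=-0.4174  Neff=6.2035  idx=[0, 1, 2, 2, 3, 4, 5]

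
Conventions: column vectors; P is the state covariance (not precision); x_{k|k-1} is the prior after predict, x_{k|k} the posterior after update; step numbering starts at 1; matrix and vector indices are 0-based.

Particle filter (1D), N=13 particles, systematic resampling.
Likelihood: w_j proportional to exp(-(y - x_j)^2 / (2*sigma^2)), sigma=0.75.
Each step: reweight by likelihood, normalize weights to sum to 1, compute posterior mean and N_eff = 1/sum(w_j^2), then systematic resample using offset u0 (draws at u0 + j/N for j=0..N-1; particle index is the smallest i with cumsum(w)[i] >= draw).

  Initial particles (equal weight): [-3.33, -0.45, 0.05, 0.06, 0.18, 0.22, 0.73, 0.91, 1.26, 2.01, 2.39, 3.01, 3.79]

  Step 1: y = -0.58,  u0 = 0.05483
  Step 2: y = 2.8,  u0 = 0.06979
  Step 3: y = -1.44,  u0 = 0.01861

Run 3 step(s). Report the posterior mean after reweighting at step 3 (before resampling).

step 1: w=[0.0003, 0.2489, 0.1776, 0.1756, 0.1512, 0.1431, 0.0550, 0.0351, 0.0125, 0.0007, 0.0001, 0.0000, 0.0000]  mean=0.0544  Neff=5.8112  idx=[1, 1, 1, 2, 2, 3, 3, 3, 4, 4, 5, 6, 7]
step 2: w=[0.0011, 0.0011, 0.0011, 0.0155, 0.0155, 0.0163, 0.0163, 0.0163, 0.0289, 0.0289, 0.0347, 0.2858, 0.5386]  mean=0.7198  Neff=2.6601  idx=[7, 10, 11, 11, 11, 11, 12, 12, 12, 12, 12, 12, 12]
step 3: w=[0.4050, 0.2584, 0.0455, 0.0455, 0.0455, 0.0455, 0.0221, 0.0221, 0.0221, 0.0221, 0.0221, 0.0221, 0.0221]  mean=0.3547  Neff=4.1245  idx=[0, 0, 0, 0, 0, 0, 1, 1, 1, 3, 4, 6, 10]

post_mean = 0.3547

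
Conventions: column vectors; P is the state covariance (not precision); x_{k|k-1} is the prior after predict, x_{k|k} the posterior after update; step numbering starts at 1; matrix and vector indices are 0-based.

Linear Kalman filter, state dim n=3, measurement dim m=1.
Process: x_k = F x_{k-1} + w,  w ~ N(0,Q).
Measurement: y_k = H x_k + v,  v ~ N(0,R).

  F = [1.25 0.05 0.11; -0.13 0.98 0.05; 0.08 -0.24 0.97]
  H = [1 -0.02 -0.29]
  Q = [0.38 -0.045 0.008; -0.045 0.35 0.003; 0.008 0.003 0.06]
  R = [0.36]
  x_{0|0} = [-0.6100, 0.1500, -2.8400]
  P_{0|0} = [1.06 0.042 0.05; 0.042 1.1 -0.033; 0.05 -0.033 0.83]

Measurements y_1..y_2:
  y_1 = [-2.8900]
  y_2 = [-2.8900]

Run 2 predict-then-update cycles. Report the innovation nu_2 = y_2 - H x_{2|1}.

step 1: x^-=[-1.0674, 0.0843, -2.8396]  P^-=[2.0677 -0.1088 0.2373; -0.1088 1.4118 -0.2590; 0.2373 -0.2590 0.9326]  S=[2.3704]  K=[0.8442; -0.0261; -0.0118]  nu=[-2.6444]  x^+=[-3.2997, 0.1534, -2.8084]  P^+=[0.3784 -0.0565 0.2609; -0.0565 1.4102 -0.2597; 0.2609 -0.2597 0.9323]
step 2: x^-=[-4.4259, 0.4389, -3.0249]  P^-=[1.0479 -0.1172 0.4580; -0.1172 1.6987 -0.5692; 0.4580 -0.5692 1.1844]  S=[1.2407]  K=[0.7395; 0.0112; 0.1015]  nu=[0.6675]  x^+=[-3.9323, 0.4464, -2.9571]  P^+=[0.3695 -0.1275 0.3649; -0.1275 1.6985 -0.5706; 0.3649 -0.5706 1.1716]

innov = [0.6675]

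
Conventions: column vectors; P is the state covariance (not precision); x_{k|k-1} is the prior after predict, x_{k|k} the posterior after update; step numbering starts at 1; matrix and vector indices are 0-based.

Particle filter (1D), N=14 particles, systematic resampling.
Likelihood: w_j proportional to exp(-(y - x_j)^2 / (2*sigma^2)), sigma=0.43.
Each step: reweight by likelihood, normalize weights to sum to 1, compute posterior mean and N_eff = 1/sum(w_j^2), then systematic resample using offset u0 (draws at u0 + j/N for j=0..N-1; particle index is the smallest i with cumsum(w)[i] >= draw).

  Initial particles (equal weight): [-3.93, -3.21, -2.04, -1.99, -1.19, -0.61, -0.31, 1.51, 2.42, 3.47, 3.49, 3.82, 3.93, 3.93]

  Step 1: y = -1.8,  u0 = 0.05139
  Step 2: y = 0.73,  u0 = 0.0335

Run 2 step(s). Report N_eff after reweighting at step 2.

step 1: w=[0.0000, 0.0021, 0.3967, 0.4205, 0.1695, 0.0101, 0.0011, 0.0000, 0.0000, 0.0000, 0.0000, 0.0000, 0.0000, 0.0000]  mean=-1.8611  Neff=2.7549  idx=[2, 2, 2, 2, 2, 3, 3, 3, 3, 3, 3, 4, 4, 4]
step 2: w=[0.0000, 0.0000, 0.0000, 0.0000, 0.0000, 0.0000, 0.0000, 0.0000, 0.0000, 0.0000, 0.0000, 0.3333, 0.3333, 0.3333]  mean=-1.1901  Neff=3.0007  idx=[11, 11, 11, 11, 11, 12, 12, 12, 12, 13, 13, 13, 13, 13]

N_eff = 3.0007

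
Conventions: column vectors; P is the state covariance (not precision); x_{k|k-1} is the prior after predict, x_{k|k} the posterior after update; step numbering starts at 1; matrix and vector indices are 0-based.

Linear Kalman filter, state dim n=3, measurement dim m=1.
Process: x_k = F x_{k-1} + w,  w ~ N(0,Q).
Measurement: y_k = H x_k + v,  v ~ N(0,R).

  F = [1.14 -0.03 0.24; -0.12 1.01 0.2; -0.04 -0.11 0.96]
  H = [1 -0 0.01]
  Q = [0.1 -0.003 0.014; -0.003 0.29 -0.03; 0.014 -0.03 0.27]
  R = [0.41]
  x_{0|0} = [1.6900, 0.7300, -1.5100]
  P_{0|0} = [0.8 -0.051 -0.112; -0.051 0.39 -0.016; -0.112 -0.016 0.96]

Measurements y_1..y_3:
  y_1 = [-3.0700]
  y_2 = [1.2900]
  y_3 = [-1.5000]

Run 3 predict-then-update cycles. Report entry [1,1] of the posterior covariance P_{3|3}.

step 1: x^-=[1.5423, 0.2325, -1.5975]  P^-=[1.1378 -0.1632 0.0857; -0.1632 0.7490 0.1149; 0.0857 0.1149 1.1723]  S=[1.5496]  K=[0.7348; -0.1046; 0.0629]  nu=[-4.5963]  x^+=[-1.8350, 0.7131, -1.8865]  P^+=[0.3011 -0.0441 0.0141; -0.0441 0.7321 0.1250; 0.0141 0.1250 1.1661]
step 2: x^-=[-2.5661, 0.5631, -1.8161]  P^-=[0.5681 -0.0290 0.2853; -0.0290 1.1483 0.2320; 0.2853 0.2320 1.3262]  S=[0.9839]  K=[0.5803; -0.0271; 0.3034]  nu=[3.8742]  x^+=[-0.3179, 0.4581, -0.6407]  P^+=[0.2368 -0.0135 0.1120; -0.0135 1.1476 0.2401; 0.1120 0.2401 1.2356]
step 3: x^-=[-0.5300, 0.3727, -0.6527]  P^-=[0.5387 0.0526 0.4016; 0.0526 1.6084 0.2949; 0.4016 0.2949 1.3636]  S=[0.9569]  K=[0.5672; 0.0581; 0.4340]  nu=[-0.9635]  x^+=[-1.0765, 0.3168, -1.0709]  P^+=[0.2309 0.0211 0.1661; 0.0211 1.6052 0.2708; 0.1661 0.2708 1.1834]

P_post[1,1] = 1.6052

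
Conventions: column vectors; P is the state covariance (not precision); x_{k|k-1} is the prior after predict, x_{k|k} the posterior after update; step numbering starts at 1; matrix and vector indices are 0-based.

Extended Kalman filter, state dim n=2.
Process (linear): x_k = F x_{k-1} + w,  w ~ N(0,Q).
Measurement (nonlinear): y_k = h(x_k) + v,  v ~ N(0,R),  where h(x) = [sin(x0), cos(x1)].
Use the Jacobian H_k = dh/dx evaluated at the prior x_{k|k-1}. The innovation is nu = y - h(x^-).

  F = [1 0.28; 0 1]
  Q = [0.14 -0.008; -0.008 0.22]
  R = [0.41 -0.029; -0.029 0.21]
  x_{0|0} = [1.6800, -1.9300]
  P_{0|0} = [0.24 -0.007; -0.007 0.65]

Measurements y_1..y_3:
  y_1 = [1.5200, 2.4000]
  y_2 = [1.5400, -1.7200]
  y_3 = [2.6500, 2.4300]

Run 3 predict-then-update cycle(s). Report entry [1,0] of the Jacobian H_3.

H_jac[1,0] = 0.0000

step 1: x^-=[1.1396, -1.9300]  P^-=[0.4270 0.1670; 0.1670 0.8700]  H_jac=[0.4180 0.0000; 0.0000 0.9362]  S=[0.4846 0.0363; 0.0363 0.9725]  K=[0.3573 0.1474; 0.0815 0.8345]  nu=[0.6115, 2.7515]  x^+=[1.7637, 0.4159]  P^+=[0.3402 0.0220; 0.0220 0.1847]
step 2: x^-=[1.8801, 0.4159]  P^-=[0.5070 0.0657; 0.0657 0.4047]  H_jac=[-0.3044 0.0000; 0.0000 -0.4040]  S=[0.4570 -0.0209; -0.0209 0.2760]  K=[-0.3433 -0.1222; -0.0711 -0.5976]  nu=[0.5875, -2.6348]  x^+=[2.0003, 1.9487]  P^+=[0.4508 0.0389; 0.0389 0.3055]
step 3: x^-=[2.5460, 1.9487]  P^-=[0.6365 0.1164; 0.1164 0.5255]  H_jac=[-0.8278 0.0000; 0.0000 -0.9295]  S=[0.8462 0.0606; 0.0606 0.6640]  K=[-0.6150 -0.1069; -0.0616 -0.7300]  nu=[2.0890, 2.7989]  x^+=[0.9621, -0.2233]  P^+=[0.3009 0.0050; 0.0050 0.1630]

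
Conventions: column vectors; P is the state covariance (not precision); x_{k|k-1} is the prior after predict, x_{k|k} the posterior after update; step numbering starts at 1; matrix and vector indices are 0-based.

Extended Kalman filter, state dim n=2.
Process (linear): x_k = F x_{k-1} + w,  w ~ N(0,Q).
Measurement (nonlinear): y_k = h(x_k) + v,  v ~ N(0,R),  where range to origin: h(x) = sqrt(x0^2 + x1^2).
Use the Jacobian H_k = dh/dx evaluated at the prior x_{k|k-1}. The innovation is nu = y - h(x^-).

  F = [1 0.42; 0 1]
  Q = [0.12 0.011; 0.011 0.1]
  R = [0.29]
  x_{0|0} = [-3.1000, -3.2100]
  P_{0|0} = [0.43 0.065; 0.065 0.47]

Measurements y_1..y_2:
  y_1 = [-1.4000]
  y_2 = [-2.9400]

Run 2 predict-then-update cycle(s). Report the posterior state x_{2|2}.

x_post = [1.5268, 0.4742]

step 1: x^-=[-4.4482, -3.2100]  P^-=[0.6875 0.2734; 0.2734 0.5700]  H_jac=[-0.8109 -0.5852]  S=[1.1967]  K=[-0.5995; -0.4640]  nu=[-6.8855]  x^+=[-0.3201, -0.0153]  P^+=[0.2573 -0.0595; -0.0595 0.3124]
step 2: x^-=[-0.3265, -0.0153]  P^-=[0.3825 0.0827; 0.0827 0.4124]  H_jac=[-0.9989 -0.0469]  S=[0.6803]  K=[-0.5673; -0.1499]  nu=[-3.2669]  x^+=[1.5268, 0.4742]  P^+=[0.1635 0.0249; 0.0249 0.3971]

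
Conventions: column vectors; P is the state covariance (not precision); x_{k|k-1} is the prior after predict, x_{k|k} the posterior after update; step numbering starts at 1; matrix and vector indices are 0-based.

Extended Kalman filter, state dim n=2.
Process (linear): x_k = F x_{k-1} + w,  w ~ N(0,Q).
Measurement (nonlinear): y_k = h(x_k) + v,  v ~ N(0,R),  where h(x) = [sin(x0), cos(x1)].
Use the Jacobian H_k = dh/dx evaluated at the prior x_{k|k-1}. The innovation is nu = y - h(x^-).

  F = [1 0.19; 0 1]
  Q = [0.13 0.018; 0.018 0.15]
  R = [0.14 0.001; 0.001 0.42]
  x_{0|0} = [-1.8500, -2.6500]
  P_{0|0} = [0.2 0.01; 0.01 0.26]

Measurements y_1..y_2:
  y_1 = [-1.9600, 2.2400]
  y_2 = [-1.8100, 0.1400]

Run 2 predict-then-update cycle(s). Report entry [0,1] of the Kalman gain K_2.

step 1: x^-=[-2.3535, -2.6500]  P^-=[0.3432 0.0774; 0.0774 0.4100]  H_jac=[-0.7052 0.0000; 0.0000 0.4720]  S=[0.3107 -0.0248; -0.0248 0.5114]  K=[-0.7763 0.0339; -0.1461 0.3714]  nu=[-1.2510, 3.1216]  x^+=[-1.2767, -1.3079]  P^+=[0.1541 0.0285; 0.0285 0.3301]
step 2: x^-=[-1.5252, -1.3079]  P^-=[0.3068 0.1092; 0.1092 0.4801]  H_jac=[0.0456 0.0000; 0.0000 0.9656]  S=[0.1406 0.0058; 0.0058 0.8677]  K=[0.0945 0.1209; 0.0133 0.5342]  nu=[-0.8110, -0.1199]  x^+=[-1.6163, -1.3828]  P^+=[0.2927 0.0527; 0.0527 0.2324]

K[0,1] = 0.1209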